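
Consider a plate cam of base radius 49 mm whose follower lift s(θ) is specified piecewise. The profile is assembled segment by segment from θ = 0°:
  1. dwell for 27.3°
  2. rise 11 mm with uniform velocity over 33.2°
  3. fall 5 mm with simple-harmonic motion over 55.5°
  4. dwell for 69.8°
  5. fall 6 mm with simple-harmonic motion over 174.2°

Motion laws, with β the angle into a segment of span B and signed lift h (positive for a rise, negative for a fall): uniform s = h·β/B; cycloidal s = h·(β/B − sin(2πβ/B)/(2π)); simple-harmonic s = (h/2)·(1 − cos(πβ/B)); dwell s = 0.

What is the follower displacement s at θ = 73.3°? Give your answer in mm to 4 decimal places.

seg 1 [0°–27.3°] dwell: s stays 0.0000
seg 2 [27.3°–60.5°] uniform, h=11: full span → s += 11 → s = 11.0000
seg 3 [60.5°–116°] simple-harmonic, h=-5: θ=73.3° here. β=12.8, B=55.5. -5/2·(1 − cos(π·0.2306)) = -0.6280 → s = 10.3720

10.3720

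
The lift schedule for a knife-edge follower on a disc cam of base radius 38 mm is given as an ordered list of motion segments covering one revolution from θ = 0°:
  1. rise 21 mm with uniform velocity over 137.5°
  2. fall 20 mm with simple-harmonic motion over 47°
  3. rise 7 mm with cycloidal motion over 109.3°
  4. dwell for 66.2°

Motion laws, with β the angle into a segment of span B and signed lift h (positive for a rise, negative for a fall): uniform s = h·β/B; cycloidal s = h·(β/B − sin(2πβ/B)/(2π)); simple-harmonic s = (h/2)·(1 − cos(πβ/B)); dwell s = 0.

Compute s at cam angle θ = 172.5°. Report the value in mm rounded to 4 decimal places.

seg 1 [0°–137.5°] uniform, h=21: full span → s += 21 → s = 21.0000
seg 2 [137.5°–184.5°] simple-harmonic, h=-20: θ=172.5° here. β=35, B=47. -20/2·(1 − cos(π·0.7447)) = -16.9519 → s = 4.0481

4.0481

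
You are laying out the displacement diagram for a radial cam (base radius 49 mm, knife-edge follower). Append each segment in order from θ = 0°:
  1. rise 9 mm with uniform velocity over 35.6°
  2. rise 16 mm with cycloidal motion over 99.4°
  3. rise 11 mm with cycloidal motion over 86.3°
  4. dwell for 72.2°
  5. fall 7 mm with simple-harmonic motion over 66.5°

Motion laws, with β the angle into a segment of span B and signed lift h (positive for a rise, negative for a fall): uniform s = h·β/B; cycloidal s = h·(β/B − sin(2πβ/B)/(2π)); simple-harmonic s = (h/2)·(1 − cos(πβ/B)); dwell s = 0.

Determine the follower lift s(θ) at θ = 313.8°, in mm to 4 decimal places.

seg 1 [0°–35.6°] uniform, h=9: full span → s += 9 → s = 9.0000
seg 2 [35.6°–135°] cycloidal, h=16: full span → s += 16 → s = 25.0000
seg 3 [135°–221.3°] cycloidal, h=11: full span → s += 11 → s = 36.0000
seg 4 [221.3°–293.5°] dwell: s stays 36.0000
seg 5 [293.5°–360°] simple-harmonic, h=-7: θ=313.8° here. β=20.3, B=66.5. -7/2·(1 − cos(π·0.3053)) = -1.4898 → s = 34.5102

34.5102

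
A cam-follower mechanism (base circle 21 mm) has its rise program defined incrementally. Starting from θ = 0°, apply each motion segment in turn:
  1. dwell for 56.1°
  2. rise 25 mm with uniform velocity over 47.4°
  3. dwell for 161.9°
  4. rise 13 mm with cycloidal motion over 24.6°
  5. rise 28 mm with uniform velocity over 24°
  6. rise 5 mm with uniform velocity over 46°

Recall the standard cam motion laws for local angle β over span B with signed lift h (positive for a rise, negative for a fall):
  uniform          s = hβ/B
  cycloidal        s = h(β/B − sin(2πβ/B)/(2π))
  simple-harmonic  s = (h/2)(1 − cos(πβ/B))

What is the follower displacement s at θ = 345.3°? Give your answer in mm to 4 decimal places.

seg 1 [0°–56.1°] dwell: s stays 0.0000
seg 2 [56.1°–103.5°] uniform, h=25: full span → s += 25 → s = 25.0000
seg 3 [103.5°–265.4°] dwell: s stays 25.0000
seg 4 [265.4°–290°] cycloidal, h=13: full span → s += 13 → s = 38.0000
seg 5 [290°–314°] uniform, h=28: full span → s += 28 → s = 66.0000
seg 6 [314°–360°] uniform, h=5: θ=345.3° here. β=31.3, B=46. 5·31.3/46 = 3.4022 → s = 69.4022

69.4022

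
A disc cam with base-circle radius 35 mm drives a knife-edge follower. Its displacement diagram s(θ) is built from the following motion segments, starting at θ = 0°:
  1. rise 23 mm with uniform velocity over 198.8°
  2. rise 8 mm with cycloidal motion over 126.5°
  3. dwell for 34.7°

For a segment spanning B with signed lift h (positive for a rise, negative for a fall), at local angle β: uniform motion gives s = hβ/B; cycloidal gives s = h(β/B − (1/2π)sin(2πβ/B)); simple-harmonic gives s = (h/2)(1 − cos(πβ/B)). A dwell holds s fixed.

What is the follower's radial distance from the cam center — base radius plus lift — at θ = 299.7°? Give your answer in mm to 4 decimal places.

seg 1 [0°–198.8°] uniform, h=23: full span → s += 23 → s = 23.0000
seg 2 [198.8°–325.3°] cycloidal, h=8: θ=299.7° here. β=100.9, B=126.5. 8·(0.7976 − sin(2π·0.7976)/(2π)) = 7.5977 → s = 30.5977
radial distance = base radius + s = 35 + 30.5977 = 65.5977

65.5977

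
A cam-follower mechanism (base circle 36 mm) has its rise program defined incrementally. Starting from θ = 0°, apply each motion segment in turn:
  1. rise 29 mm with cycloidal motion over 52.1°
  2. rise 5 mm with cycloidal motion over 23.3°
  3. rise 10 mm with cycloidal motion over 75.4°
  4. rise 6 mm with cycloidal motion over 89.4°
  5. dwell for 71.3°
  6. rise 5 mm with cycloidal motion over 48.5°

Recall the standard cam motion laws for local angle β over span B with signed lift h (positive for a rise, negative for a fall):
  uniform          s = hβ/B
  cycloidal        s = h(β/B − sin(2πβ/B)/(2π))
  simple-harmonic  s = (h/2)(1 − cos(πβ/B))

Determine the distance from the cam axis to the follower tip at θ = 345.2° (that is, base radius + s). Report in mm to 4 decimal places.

seg 1 [0°–52.1°] cycloidal, h=29: full span → s += 29 → s = 29.0000
seg 2 [52.1°–75.4°] cycloidal, h=5: full span → s += 5 → s = 34.0000
seg 3 [75.4°–150.8°] cycloidal, h=10: full span → s += 10 → s = 44.0000
seg 4 [150.8°–240.2°] cycloidal, h=6: full span → s += 6 → s = 50.0000
seg 5 [240.2°–311.5°] dwell: s stays 50.0000
seg 6 [311.5°–360°] cycloidal, h=5: θ=345.2° here. β=33.7, B=48.5. 5·(0.6948 − sin(2π·0.6948)/(2π)) = 4.2227 → s = 54.2227
radial distance = base radius + s = 36 + 54.2227 = 90.2227

90.2227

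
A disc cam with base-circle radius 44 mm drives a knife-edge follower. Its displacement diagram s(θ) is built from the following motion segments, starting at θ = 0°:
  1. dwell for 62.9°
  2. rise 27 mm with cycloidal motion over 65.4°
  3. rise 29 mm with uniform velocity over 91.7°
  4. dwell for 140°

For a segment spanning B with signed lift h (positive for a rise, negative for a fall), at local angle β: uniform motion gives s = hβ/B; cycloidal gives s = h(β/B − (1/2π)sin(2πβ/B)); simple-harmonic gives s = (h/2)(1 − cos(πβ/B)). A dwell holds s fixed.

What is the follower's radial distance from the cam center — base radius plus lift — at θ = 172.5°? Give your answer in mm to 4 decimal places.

seg 1 [0°–62.9°] dwell: s stays 0.0000
seg 2 [62.9°–128.3°] cycloidal, h=27: full span → s += 27 → s = 27.0000
seg 3 [128.3°–220°] uniform, h=29: θ=172.5° here. β=44.2, B=91.7. 29·44.2/91.7 = 13.9782 → s = 40.9782
radial distance = base radius + s = 44 + 40.9782 = 84.9782

84.9782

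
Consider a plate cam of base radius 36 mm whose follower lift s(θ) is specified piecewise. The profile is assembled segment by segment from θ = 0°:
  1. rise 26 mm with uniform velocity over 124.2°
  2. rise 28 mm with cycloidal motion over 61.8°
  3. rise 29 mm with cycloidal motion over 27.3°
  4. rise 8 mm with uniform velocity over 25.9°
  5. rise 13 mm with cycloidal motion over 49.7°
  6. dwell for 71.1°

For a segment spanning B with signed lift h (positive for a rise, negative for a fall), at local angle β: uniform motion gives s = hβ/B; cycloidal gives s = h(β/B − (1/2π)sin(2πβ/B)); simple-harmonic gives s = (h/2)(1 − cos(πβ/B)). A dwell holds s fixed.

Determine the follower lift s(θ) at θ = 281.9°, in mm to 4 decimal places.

seg 1 [0°–124.2°] uniform, h=26: full span → s += 26 → s = 26.0000
seg 2 [124.2°–186°] cycloidal, h=28: full span → s += 28 → s = 54.0000
seg 3 [186°–213.3°] cycloidal, h=29: full span → s += 29 → s = 83.0000
seg 4 [213.3°–239.2°] uniform, h=8: full span → s += 8 → s = 91.0000
seg 5 [239.2°–288.9°] cycloidal, h=13: θ=281.9° here. β=42.7, B=49.7. 13·(0.8592 − sin(2π·0.8592)/(2π)) = 12.7702 → s = 103.7702

103.7702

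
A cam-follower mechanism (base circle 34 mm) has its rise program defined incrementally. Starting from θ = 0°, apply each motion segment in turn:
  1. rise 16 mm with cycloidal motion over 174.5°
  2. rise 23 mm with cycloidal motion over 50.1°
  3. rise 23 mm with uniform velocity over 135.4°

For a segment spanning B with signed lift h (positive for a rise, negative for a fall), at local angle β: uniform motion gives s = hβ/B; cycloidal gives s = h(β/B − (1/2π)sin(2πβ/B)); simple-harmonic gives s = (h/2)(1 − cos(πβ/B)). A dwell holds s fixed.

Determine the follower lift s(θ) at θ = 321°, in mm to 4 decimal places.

seg 1 [0°–174.5°] cycloidal, h=16: full span → s += 16 → s = 16.0000
seg 2 [174.5°–224.6°] cycloidal, h=23: full span → s += 23 → s = 39.0000
seg 3 [224.6°–360°] uniform, h=23: θ=321° here. β=96.4, B=135.4. 23·96.4/135.4 = 16.3752 → s = 55.3752

55.3752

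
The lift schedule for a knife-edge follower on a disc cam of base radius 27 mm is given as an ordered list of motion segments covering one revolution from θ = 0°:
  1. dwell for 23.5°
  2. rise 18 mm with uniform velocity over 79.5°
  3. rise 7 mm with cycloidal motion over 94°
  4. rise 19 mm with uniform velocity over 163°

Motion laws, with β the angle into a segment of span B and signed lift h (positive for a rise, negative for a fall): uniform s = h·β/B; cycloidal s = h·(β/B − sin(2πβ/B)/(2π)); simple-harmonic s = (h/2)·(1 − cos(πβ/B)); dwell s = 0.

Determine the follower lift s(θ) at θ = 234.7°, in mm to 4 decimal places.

seg 1 [0°–23.5°] dwell: s stays 0.0000
seg 2 [23.5°–103°] uniform, h=18: full span → s += 18 → s = 18.0000
seg 3 [103°–197°] cycloidal, h=7: full span → s += 7 → s = 25.0000
seg 4 [197°–360°] uniform, h=19: θ=234.7° here. β=37.7, B=163. 19·37.7/163 = 4.3945 → s = 29.3945

29.3945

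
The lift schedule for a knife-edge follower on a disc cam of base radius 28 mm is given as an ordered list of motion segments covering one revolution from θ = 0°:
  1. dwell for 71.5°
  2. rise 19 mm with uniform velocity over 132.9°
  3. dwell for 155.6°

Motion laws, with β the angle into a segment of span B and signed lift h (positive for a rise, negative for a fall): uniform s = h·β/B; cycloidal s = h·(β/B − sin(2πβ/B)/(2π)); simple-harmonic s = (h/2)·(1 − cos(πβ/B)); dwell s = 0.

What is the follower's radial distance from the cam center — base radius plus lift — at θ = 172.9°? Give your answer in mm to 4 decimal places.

seg 1 [0°–71.5°] dwell: s stays 0.0000
seg 2 [71.5°–204.4°] uniform, h=19: θ=172.9° here. β=101.4, B=132.9. 19·101.4/132.9 = 14.4966 → s = 14.4966
radial distance = base radius + s = 28 + 14.4966 = 42.4966

42.4966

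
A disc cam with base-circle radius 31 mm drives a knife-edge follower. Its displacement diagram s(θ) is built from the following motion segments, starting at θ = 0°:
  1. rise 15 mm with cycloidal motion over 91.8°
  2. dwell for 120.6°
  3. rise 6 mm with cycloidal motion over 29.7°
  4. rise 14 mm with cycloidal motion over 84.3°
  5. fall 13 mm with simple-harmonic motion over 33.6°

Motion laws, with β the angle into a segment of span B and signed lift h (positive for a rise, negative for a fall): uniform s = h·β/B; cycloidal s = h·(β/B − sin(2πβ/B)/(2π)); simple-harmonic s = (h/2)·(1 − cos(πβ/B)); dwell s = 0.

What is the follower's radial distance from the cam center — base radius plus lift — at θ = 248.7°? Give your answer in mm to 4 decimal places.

seg 1 [0°–91.8°] cycloidal, h=15: full span → s += 15 → s = 15.0000
seg 2 [91.8°–212.4°] dwell: s stays 15.0000
seg 3 [212.4°–242.1°] cycloidal, h=6: full span → s += 6 → s = 21.0000
seg 4 [242.1°–326.4°] cycloidal, h=14: θ=248.7° here. β=6.6, B=84.3. 14·(0.0783 − sin(2π·0.0783)/(2π)) = 0.0437 → s = 21.0437
radial distance = base radius + s = 31 + 21.0437 = 52.0437

52.0437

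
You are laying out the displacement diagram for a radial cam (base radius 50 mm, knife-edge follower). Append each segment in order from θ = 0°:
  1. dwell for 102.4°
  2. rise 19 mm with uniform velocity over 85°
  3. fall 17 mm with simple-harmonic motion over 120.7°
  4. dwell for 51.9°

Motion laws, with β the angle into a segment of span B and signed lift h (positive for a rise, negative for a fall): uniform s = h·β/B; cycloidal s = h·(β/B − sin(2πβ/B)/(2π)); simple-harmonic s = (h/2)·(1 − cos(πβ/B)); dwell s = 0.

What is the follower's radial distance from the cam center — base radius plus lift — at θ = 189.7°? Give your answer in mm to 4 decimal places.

seg 1 [0°–102.4°] dwell: s stays 0.0000
seg 2 [102.4°–187.4°] uniform, h=19: full span → s += 19 → s = 19.0000
seg 3 [187.4°–308.1°] simple-harmonic, h=-17: θ=189.7° here. β=2.3, B=120.7. -17/2·(1 − cos(π·0.0191)) = -0.0152 → s = 18.9848
radial distance = base radius + s = 50 + 18.9848 = 68.9848

68.9848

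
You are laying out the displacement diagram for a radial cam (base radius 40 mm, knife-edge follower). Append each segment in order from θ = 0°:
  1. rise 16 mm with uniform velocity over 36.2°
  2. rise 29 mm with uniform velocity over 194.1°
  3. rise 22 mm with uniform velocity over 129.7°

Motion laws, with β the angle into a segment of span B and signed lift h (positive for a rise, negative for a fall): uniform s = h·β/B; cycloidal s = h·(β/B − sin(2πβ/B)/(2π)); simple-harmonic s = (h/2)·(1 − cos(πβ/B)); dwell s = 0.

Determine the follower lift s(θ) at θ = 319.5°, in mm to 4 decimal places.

seg 1 [0°–36.2°] uniform, h=16: full span → s += 16 → s = 16.0000
seg 2 [36.2°–230.3°] uniform, h=29: full span → s += 29 → s = 45.0000
seg 3 [230.3°–360°] uniform, h=22: θ=319.5° here. β=89.2, B=129.7. 22·89.2/129.7 = 15.1303 → s = 60.1303

60.1303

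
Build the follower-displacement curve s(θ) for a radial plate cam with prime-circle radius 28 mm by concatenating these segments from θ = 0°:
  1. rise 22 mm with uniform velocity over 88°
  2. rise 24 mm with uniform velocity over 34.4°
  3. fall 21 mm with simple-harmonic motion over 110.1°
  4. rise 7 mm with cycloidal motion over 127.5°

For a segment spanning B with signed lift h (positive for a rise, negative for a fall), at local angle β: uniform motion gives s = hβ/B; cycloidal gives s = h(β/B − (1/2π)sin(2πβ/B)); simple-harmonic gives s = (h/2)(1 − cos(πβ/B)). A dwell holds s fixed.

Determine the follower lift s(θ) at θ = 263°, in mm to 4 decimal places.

seg 1 [0°–88°] uniform, h=22: full span → s += 22 → s = 22.0000
seg 2 [88°–122.4°] uniform, h=24: full span → s += 24 → s = 46.0000
seg 3 [122.4°–232.5°] simple-harmonic, h=-21: full span → s += -21 → s = 25.0000
seg 4 [232.5°–360°] cycloidal, h=7: θ=263° here. β=30.5, B=127.5. 7·(0.2392 − sin(2π·0.2392)/(2π)) = 0.5630 → s = 25.5630

25.5630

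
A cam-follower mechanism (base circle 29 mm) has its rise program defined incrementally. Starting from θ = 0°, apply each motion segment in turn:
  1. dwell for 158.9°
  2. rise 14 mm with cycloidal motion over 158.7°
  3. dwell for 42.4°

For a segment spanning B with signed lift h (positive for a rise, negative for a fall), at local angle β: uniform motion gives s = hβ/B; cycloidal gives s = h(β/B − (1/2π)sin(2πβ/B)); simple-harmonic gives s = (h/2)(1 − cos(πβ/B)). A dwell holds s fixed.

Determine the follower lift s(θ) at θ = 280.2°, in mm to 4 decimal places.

seg 1 [0°–158.9°] dwell: s stays 0.0000
seg 2 [158.9°–317.6°] cycloidal, h=14: θ=280.2° here. β=121.3, B=158.7. 14·(0.7643 − sin(2π·0.7643)/(2π)) = 12.9198 → s = 12.9198

12.9198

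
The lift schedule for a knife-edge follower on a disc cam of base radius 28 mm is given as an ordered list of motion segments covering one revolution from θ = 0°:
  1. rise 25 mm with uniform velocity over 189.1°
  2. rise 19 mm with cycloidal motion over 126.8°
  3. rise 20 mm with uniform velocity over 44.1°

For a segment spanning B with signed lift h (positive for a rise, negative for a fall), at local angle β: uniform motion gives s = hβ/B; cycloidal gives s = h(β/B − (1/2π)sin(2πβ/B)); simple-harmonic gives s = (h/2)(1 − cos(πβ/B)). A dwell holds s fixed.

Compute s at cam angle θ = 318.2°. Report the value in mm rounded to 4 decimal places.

seg 1 [0°–189.1°] uniform, h=25: full span → s += 25 → s = 25.0000
seg 2 [189.1°–315.9°] cycloidal, h=19: full span → s += 19 → s = 44.0000
seg 3 [315.9°–360°] uniform, h=20: θ=318.2° here. β=2.3, B=44.1. 20·2.3/44.1 = 1.0431 → s = 45.0431

45.0431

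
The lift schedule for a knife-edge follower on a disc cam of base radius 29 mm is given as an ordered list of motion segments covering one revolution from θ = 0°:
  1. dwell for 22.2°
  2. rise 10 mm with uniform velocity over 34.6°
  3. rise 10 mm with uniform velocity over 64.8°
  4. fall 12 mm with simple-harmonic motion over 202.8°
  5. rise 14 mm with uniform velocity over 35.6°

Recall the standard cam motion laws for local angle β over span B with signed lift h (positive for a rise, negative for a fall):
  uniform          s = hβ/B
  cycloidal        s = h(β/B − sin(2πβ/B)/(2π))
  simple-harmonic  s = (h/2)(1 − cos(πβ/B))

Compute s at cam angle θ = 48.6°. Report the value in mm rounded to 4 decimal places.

seg 1 [0°–22.2°] dwell: s stays 0.0000
seg 2 [22.2°–56.8°] uniform, h=10: θ=48.6° here. β=26.4, B=34.6. 10·26.4/34.6 = 7.6301 → s = 7.6301

7.6301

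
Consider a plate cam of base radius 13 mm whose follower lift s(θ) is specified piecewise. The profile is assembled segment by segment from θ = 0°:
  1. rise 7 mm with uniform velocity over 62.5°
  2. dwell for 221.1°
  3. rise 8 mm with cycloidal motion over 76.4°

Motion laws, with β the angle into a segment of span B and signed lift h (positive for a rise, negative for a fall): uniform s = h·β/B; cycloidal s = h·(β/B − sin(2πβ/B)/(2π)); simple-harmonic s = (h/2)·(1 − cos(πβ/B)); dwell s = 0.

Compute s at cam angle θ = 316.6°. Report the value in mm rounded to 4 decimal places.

seg 1 [0°–62.5°] uniform, h=7: full span → s += 7 → s = 7.0000
seg 2 [62.5°–283.6°] dwell: s stays 7.0000
seg 3 [283.6°–360°] cycloidal, h=8: θ=316.6° here. β=33, B=76.4. 8·(0.4319 − sin(2π·0.4319)/(2π)) = 2.9274 → s = 9.9274

9.9274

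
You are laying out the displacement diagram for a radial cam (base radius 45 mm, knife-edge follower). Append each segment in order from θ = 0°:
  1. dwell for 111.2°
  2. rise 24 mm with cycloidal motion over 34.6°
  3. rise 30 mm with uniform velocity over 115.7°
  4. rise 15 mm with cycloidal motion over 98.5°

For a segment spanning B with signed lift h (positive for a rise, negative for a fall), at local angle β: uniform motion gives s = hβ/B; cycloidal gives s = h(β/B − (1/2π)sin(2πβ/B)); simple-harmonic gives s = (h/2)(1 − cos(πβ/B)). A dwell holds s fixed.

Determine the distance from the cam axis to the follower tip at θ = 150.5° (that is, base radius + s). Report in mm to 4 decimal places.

seg 1 [0°–111.2°] dwell: s stays 0.0000
seg 2 [111.2°–145.8°] cycloidal, h=24: full span → s += 24 → s = 24.0000
seg 3 [145.8°–261.5°] uniform, h=30: θ=150.5° here. β=4.7, B=115.7. 30·4.7/115.7 = 1.2187 → s = 25.2187
radial distance = base radius + s = 45 + 25.2187 = 70.2187

70.2187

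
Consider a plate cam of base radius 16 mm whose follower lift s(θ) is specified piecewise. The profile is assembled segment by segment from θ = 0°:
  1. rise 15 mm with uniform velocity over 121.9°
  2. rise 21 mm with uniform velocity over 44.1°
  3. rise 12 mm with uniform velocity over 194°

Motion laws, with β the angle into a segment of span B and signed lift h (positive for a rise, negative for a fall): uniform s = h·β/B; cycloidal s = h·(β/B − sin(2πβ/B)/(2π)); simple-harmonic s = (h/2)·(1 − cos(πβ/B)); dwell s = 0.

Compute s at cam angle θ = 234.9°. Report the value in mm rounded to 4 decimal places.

seg 1 [0°–121.9°] uniform, h=15: full span → s += 15 → s = 15.0000
seg 2 [121.9°–166°] uniform, h=21: full span → s += 21 → s = 36.0000
seg 3 [166°–360°] uniform, h=12: θ=234.9° here. β=68.9, B=194. 12·68.9/194 = 4.2619 → s = 40.2619

40.2619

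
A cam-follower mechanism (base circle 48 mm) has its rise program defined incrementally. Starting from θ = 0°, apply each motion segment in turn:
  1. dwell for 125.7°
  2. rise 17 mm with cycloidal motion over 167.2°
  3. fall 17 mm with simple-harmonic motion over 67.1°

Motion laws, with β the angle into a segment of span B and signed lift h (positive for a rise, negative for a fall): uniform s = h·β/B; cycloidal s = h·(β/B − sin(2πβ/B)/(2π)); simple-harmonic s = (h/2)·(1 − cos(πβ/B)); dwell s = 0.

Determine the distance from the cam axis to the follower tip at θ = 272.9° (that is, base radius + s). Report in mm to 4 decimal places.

seg 1 [0°–125.7°] dwell: s stays 0.0000
seg 2 [125.7°–292.9°] cycloidal, h=17: θ=272.9° here. β=147.2, B=167.2. 17·(0.8804 − sin(2π·0.8804)/(2π)) = 16.8139 → s = 16.8139
radial distance = base radius + s = 48 + 16.8139 = 64.8139

64.8139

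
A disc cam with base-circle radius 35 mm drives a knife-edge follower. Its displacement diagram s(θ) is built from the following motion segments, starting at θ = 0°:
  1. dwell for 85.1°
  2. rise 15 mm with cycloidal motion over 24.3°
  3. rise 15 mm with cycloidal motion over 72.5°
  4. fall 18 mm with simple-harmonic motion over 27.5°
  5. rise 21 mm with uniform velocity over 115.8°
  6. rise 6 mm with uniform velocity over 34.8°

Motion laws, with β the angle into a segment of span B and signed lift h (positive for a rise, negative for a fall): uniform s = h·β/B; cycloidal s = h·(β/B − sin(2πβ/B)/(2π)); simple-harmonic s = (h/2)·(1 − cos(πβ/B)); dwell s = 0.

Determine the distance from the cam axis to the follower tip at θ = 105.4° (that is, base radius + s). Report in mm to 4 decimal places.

seg 1 [0°–85.1°] dwell: s stays 0.0000
seg 2 [85.1°–109.4°] cycloidal, h=15: θ=105.4° here. β=20.3, B=24.3. 15·(0.8354 − sin(2π·0.8354)/(2π)) = 14.5827 → s = 14.5827
radial distance = base radius + s = 35 + 14.5827 = 49.5827

49.5827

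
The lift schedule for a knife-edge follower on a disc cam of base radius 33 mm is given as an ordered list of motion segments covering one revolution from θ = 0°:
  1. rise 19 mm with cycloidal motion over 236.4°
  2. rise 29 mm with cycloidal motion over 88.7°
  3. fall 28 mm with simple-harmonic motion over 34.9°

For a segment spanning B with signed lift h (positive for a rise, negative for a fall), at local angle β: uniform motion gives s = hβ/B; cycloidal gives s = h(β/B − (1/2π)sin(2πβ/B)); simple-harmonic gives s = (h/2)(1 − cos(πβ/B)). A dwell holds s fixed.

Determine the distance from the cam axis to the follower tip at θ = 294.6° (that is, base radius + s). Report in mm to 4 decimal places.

seg 1 [0°–236.4°] cycloidal, h=19: full span → s += 19 → s = 19.0000
seg 2 [236.4°–325.1°] cycloidal, h=29: θ=294.6° here. β=58.2, B=88.7. 29·(0.6561 − sin(2π·0.6561)/(2π)) = 22.8641 → s = 41.8641
radial distance = base radius + s = 33 + 41.8641 = 74.8641

74.8641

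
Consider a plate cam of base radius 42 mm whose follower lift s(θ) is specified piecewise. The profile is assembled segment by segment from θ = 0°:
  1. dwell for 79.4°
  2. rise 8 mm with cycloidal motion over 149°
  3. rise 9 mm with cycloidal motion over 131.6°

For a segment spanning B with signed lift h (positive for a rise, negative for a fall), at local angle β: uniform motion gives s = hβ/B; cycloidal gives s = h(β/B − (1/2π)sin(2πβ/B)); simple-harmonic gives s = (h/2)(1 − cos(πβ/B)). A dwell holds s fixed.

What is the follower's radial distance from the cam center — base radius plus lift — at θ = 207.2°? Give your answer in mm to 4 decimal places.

seg 1 [0°–79.4°] dwell: s stays 0.0000
seg 2 [79.4°–228.4°] cycloidal, h=8: θ=207.2° here. β=127.8, B=149. 8·(0.8577 − sin(2π·0.8577)/(2π)) = 7.8543 → s = 7.8543
radial distance = base radius + s = 42 + 7.8543 = 49.8543

49.8543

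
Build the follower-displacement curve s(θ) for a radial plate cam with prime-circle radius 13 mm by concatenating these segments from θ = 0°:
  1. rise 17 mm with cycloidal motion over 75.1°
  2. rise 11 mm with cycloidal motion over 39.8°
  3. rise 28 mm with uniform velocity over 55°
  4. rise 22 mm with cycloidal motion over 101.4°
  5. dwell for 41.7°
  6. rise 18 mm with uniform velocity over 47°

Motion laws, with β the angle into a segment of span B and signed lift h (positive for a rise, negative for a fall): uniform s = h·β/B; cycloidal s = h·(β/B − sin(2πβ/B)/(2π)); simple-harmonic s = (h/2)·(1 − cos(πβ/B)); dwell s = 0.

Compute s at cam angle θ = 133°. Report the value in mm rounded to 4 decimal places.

seg 1 [0°–75.1°] cycloidal, h=17: full span → s += 17 → s = 17.0000
seg 2 [75.1°–114.9°] cycloidal, h=11: full span → s += 11 → s = 28.0000
seg 3 [114.9°–169.9°] uniform, h=28: θ=133° here. β=18.1, B=55. 28·18.1/55 = 9.2145 → s = 37.2145

37.2145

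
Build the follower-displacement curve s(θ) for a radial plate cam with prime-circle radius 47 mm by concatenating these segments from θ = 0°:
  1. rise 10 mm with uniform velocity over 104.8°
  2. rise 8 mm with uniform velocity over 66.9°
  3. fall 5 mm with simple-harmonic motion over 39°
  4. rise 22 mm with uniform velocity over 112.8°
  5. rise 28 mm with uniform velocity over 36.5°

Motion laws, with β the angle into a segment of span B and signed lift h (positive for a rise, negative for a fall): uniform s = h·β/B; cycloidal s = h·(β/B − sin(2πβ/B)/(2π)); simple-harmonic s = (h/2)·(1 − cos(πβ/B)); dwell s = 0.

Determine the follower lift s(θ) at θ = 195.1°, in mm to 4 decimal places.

seg 1 [0°–104.8°] uniform, h=10: full span → s += 10 → s = 10.0000
seg 2 [104.8°–171.7°] uniform, h=8: full span → s += 8 → s = 18.0000
seg 3 [171.7°–210.7°] simple-harmonic, h=-5: θ=195.1° here. β=23.4, B=39. -5/2·(1 − cos(π·0.6000)) = -3.2725 → s = 14.7275

14.7275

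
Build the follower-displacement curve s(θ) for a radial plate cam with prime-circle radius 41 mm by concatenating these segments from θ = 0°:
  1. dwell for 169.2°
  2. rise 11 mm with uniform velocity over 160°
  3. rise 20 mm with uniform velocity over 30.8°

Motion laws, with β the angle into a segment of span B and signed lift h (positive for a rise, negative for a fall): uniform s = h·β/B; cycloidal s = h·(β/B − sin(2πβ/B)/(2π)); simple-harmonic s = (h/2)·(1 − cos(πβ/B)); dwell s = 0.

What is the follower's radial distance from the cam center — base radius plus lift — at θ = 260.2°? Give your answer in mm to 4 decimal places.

seg 1 [0°–169.2°] dwell: s stays 0.0000
seg 2 [169.2°–329.2°] uniform, h=11: θ=260.2° here. β=91, B=160. 11·91/160 = 6.2562 → s = 6.2562
radial distance = base radius + s = 41 + 6.2562 = 47.2562

47.2562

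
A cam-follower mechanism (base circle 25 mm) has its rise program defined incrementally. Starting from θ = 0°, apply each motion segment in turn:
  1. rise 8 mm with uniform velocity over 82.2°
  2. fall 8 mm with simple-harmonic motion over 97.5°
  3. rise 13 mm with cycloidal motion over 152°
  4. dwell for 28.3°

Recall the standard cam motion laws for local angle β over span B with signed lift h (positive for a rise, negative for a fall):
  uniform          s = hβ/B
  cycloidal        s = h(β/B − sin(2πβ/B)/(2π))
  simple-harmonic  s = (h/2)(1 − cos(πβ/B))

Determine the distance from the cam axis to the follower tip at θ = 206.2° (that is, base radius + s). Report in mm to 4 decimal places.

seg 1 [0°–82.2°] uniform, h=8: full span → s += 8 → s = 8.0000
seg 2 [82.2°–179.7°] simple-harmonic, h=-8: full span → s += -8 → s = 0.0000
seg 3 [179.7°–331.7°] cycloidal, h=13: θ=206.2° here. β=26.5, B=152. 13·(0.1743 − sin(2π·0.1743)/(2π)) = 0.4268 → s = 0.4268
radial distance = base radius + s = 25 + 0.4268 = 25.4268

25.4268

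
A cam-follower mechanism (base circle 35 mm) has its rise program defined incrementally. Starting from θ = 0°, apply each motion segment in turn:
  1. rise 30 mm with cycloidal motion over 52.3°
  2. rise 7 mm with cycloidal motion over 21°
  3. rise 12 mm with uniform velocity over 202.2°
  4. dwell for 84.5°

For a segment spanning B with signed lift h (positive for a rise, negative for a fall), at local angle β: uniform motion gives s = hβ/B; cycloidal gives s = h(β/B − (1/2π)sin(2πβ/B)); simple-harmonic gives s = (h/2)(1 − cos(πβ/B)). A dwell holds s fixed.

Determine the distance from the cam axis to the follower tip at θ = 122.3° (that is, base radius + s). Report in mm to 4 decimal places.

seg 1 [0°–52.3°] cycloidal, h=30: full span → s += 30 → s = 30.0000
seg 2 [52.3°–73.3°] cycloidal, h=7: full span → s += 7 → s = 37.0000
seg 3 [73.3°–275.5°] uniform, h=12: θ=122.3° here. β=49, B=202.2. 12·49/202.2 = 2.9080 → s = 39.9080
radial distance = base radius + s = 35 + 39.9080 = 74.9080

74.9080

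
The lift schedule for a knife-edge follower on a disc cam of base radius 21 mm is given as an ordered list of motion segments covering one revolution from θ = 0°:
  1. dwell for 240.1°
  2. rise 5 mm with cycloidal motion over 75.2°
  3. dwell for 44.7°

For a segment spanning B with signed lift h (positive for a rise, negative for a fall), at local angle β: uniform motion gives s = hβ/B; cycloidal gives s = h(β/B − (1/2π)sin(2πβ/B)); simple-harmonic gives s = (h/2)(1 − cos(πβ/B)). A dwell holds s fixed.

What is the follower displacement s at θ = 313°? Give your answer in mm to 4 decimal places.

seg 1 [0°–240.1°] dwell: s stays 0.0000
seg 2 [240.1°–315.3°] cycloidal, h=5: θ=313° here. β=72.9, B=75.2. 5·(0.9694 − sin(2π·0.9694)/(2π)) = 4.9991 → s = 4.9991

4.9991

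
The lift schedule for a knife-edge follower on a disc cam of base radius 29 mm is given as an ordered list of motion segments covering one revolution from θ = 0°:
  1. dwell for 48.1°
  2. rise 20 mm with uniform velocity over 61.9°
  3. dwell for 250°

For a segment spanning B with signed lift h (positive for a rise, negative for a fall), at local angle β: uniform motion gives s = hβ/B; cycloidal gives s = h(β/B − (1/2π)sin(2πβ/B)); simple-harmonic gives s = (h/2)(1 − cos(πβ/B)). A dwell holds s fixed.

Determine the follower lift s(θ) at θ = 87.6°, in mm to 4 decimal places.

seg 1 [0°–48.1°] dwell: s stays 0.0000
seg 2 [48.1°–110°] uniform, h=20: θ=87.6° here. β=39.5, B=61.9. 20·39.5/61.9 = 12.7625 → s = 12.7625

12.7625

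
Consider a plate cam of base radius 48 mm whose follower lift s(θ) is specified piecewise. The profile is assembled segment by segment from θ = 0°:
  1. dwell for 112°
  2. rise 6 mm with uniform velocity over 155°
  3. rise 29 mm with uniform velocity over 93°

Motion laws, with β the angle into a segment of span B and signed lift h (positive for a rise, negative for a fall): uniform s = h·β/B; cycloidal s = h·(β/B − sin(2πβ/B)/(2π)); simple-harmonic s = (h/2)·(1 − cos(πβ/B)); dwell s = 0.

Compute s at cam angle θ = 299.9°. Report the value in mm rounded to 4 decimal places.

seg 1 [0°–112°] dwell: s stays 0.0000
seg 2 [112°–267°] uniform, h=6: full span → s += 6 → s = 6.0000
seg 3 [267°–360°] uniform, h=29: θ=299.9° here. β=32.9, B=93. 29·32.9/93 = 10.2591 → s = 16.2591

16.2591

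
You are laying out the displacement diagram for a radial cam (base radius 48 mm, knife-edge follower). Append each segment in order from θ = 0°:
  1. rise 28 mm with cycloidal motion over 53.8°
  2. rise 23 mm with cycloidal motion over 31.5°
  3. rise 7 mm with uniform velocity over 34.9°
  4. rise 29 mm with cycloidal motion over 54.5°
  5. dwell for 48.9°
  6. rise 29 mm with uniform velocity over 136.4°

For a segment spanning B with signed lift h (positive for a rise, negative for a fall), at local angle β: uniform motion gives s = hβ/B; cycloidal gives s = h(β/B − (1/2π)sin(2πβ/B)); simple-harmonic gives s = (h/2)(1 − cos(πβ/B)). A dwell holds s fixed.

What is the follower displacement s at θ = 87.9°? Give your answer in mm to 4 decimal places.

seg 1 [0°–53.8°] cycloidal, h=28: full span → s += 28 → s = 28.0000
seg 2 [53.8°–85.3°] cycloidal, h=23: full span → s += 23 → s = 51.0000
seg 3 [85.3°–120.2°] uniform, h=7: θ=87.9° here. β=2.6, B=34.9. 7·2.6/34.9 = 0.5215 → s = 51.5215

51.5215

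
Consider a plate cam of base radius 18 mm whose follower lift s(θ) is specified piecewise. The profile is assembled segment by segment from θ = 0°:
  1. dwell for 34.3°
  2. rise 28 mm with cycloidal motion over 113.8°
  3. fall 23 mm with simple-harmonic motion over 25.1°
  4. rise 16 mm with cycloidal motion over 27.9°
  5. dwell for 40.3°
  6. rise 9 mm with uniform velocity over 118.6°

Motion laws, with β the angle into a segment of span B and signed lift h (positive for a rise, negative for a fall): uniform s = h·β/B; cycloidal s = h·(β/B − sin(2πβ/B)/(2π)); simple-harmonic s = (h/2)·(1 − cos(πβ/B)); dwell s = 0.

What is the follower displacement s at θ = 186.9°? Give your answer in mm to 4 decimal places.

seg 1 [0°–34.3°] dwell: s stays 0.0000
seg 2 [34.3°–148.1°] cycloidal, h=28: full span → s += 28 → s = 28.0000
seg 3 [148.1°–173.2°] simple-harmonic, h=-23: full span → s += -23 → s = 5.0000
seg 4 [173.2°–201.1°] cycloidal, h=16: θ=186.9° here. β=13.7, B=27.9. 16·(0.4910 − sin(2π·0.4910)/(2π)) = 7.7133 → s = 12.7133

12.7133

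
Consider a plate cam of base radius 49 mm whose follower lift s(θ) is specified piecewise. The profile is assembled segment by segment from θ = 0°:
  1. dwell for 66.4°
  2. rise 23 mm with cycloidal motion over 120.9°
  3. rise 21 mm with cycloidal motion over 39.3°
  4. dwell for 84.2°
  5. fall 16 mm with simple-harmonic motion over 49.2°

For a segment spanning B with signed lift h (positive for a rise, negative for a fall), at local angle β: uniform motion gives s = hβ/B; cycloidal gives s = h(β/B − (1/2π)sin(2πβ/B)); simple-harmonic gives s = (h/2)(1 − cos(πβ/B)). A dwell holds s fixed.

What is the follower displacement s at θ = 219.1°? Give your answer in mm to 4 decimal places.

seg 1 [0°–66.4°] dwell: s stays 0.0000
seg 2 [66.4°–187.3°] cycloidal, h=23: full span → s += 23 → s = 23.0000
seg 3 [187.3°–226.6°] cycloidal, h=21: θ=219.1° here. β=31.8, B=39.3. 21·(0.8092 − sin(2π·0.8092)/(2π)) = 20.1064 → s = 43.1064

43.1064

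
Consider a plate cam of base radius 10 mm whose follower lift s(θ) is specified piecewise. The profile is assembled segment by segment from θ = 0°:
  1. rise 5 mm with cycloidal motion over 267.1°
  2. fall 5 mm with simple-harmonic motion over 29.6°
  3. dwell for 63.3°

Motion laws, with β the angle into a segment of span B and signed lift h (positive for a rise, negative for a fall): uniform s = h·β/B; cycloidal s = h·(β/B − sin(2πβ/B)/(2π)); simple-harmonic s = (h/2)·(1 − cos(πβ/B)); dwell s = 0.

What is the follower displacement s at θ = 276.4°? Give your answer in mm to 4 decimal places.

seg 1 [0°–267.1°] cycloidal, h=5: full span → s += 5 → s = 5.0000
seg 2 [267.1°–296.7°] simple-harmonic, h=-5: θ=276.4° here. β=9.3, B=29.6. -5/2·(1 − cos(π·0.3142)) = -1.1221 → s = 3.8779

3.8779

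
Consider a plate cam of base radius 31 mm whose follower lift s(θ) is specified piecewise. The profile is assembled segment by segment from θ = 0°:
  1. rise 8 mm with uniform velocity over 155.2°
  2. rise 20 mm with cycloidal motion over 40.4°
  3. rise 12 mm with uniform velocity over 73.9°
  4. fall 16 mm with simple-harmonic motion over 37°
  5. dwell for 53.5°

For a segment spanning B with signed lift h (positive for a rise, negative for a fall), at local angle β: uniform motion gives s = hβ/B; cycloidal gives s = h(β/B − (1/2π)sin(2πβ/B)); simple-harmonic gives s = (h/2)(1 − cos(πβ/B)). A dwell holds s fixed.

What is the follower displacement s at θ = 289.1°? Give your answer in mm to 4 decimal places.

seg 1 [0°–155.2°] uniform, h=8: full span → s += 8 → s = 8.0000
seg 2 [155.2°–195.6°] cycloidal, h=20: full span → s += 20 → s = 28.0000
seg 3 [195.6°–269.5°] uniform, h=12: full span → s += 12 → s = 40.0000
seg 4 [269.5°–306.5°] simple-harmonic, h=-16: θ=289.1° here. β=19.6, B=37. -16/2·(1 − cos(π·0.5297)) = -8.7461 → s = 31.2539

31.2539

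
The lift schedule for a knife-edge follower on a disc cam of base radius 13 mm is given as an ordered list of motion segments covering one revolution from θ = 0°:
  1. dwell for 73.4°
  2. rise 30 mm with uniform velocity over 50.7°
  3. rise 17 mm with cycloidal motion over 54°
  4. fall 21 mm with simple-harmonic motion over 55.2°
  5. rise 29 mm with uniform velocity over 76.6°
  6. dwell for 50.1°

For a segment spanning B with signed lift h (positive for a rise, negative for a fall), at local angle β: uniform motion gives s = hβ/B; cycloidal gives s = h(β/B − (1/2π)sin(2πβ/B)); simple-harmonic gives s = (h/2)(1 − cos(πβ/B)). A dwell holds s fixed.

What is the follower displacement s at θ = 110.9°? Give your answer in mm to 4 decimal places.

seg 1 [0°–73.4°] dwell: s stays 0.0000
seg 2 [73.4°–124.1°] uniform, h=30: θ=110.9° here. β=37.5, B=50.7. 30·37.5/50.7 = 22.1893 → s = 22.1893

22.1893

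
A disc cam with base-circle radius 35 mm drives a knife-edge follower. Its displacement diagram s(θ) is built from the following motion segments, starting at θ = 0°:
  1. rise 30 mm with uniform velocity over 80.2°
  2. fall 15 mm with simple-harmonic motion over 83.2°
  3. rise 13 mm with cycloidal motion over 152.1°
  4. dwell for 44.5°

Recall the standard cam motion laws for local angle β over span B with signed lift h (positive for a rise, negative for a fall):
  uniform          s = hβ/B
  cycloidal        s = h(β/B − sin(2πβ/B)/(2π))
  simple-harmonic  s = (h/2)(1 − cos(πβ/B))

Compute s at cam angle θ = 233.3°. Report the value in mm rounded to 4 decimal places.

seg 1 [0°–80.2°] uniform, h=30: full span → s += 30 → s = 30.0000
seg 2 [80.2°–163.4°] simple-harmonic, h=-15: full span → s += -15 → s = 15.0000
seg 3 [163.4°–315.5°] cycloidal, h=13: θ=233.3° here. β=69.9, B=152.1. 13·(0.4596 − sin(2π·0.4596)/(2π)) = 5.4544 → s = 20.4544

20.4544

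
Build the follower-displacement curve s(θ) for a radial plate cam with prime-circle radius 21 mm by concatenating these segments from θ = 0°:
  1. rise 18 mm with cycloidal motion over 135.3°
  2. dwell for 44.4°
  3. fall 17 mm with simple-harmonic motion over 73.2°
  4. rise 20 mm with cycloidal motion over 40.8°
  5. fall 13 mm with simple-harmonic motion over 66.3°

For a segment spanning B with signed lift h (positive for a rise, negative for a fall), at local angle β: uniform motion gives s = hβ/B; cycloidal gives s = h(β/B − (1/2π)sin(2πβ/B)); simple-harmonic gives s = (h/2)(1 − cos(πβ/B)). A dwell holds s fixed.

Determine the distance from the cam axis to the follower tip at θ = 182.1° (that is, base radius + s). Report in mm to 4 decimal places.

seg 1 [0°–135.3°] cycloidal, h=18: full span → s += 18 → s = 18.0000
seg 2 [135.3°–179.7°] dwell: s stays 18.0000
seg 3 [179.7°–252.9°] simple-harmonic, h=-17: θ=182.1° here. β=2.4, B=73.2. -17/2·(1 − cos(π·0.0328)) = -0.0451 → s = 17.9549
radial distance = base radius + s = 21 + 17.9549 = 38.9549

38.9549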